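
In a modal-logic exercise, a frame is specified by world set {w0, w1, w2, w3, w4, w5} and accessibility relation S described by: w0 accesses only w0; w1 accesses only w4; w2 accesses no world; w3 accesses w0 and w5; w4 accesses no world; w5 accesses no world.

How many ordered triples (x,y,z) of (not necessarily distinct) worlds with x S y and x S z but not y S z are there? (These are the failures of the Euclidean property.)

Enumerating: (w1,w4,w4), (w3,w0,w5), (w3,w5,w0), (w3,w5,w5).

4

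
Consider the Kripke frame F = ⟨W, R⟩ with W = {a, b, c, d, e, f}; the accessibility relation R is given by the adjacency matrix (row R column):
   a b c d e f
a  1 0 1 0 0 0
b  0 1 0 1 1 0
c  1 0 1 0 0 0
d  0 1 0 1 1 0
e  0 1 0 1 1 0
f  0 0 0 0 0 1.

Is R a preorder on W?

Reflexive: yes — every world is R-related to itself.
Transitive: yes — every two-step R-path is closed by a direct edge.
So R is a preorder.

Yes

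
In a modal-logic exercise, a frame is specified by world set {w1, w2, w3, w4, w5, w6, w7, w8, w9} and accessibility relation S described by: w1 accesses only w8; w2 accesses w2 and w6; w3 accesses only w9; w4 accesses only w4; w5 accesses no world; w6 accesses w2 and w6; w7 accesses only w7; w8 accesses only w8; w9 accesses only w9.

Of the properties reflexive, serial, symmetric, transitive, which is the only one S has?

transitive

Reflexive: no — w1 is not related to itself.
Serial: no — w5 has no S-successor.
Symmetric: no — w1 S w8 but not w8 S w1.
Transitive: yes — every two-step S-path is closed by a direct edge.
Only transitive holds.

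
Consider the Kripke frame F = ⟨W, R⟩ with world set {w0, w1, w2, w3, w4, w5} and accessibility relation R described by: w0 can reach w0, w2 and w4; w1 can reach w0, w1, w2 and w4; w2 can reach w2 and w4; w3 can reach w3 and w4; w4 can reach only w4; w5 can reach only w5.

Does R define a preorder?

Reflexive: yes — every world is R-related to itself.
Transitive: yes — every two-step R-path is closed by a direct edge.
So R is a preorder.

Yes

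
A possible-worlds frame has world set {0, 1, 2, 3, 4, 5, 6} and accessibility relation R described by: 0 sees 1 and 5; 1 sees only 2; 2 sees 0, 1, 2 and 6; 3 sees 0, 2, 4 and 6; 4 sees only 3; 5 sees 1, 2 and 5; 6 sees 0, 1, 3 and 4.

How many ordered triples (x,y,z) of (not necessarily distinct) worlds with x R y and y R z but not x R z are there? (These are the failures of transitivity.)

Enumerating: (0,1,2), (0,5,2), (1,2,0), (1,2,1), (1,2,6), (2,0,5), (2,6,3), (2,6,4), (3,0,1), (3,0,5), (3,2,1), (3,4,3), … and 12 more.
Total: 24.

24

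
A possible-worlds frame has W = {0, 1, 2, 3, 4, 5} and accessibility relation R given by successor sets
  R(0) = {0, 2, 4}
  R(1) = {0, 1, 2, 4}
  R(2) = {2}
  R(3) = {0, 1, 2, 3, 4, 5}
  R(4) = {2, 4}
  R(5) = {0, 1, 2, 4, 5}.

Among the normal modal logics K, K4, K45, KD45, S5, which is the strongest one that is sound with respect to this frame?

K4

Transitive (axiom 4): yes — every two-step R-path is closed by a direct edge.
Euclidean (axiom 5): no — 0 R 2 and 0 R 4, but not 2 R 4.
Serial (axiom D): yes — every world has a successor (e.g. 0 R 0).
Reflexive (axiom T): yes — every world is R-related to itself.
So F validates K, K4; K45 would additionally require R to be Euclidean. The strongest is K4.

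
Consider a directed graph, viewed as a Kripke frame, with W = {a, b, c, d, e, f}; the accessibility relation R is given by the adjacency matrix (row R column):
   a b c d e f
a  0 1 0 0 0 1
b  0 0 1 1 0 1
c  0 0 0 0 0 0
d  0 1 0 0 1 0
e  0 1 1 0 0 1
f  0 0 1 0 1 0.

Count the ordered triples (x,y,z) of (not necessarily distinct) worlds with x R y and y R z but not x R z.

Enumerating: (a,b,c), (a,b,d), (a,f,c), (a,f,e), (b,d,b), (b,d,e), (b,f,e), (d,b,c), (d,b,d), (d,b,f), (d,e,c), (d,e,f), (e,b,d), (e,f,e), (f,e,b), (f,e,f).

16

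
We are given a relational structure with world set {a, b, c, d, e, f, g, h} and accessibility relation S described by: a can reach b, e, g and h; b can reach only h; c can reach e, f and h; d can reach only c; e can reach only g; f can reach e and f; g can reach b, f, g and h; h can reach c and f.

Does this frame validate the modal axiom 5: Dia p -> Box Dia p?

Axiom 5 corresponds to the accessibility relation being Euclidean.
Euclidean: no — a S b and a S e, but not b S e.

No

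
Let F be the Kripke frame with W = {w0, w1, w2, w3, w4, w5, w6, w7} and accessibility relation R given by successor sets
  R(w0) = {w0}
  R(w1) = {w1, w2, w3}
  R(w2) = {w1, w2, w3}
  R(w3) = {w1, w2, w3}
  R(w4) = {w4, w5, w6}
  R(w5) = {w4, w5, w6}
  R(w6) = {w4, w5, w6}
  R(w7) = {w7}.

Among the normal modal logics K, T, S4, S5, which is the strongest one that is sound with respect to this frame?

S5

Reflexive (axiom T): yes — every world is R-related to itself.
Transitive (axiom 4): yes — every two-step R-path is closed by a direct edge.
Euclidean (axiom 5): yes — any two successors of a common world are R-related.
So F validates K, T, S4, S5. The strongest is S5.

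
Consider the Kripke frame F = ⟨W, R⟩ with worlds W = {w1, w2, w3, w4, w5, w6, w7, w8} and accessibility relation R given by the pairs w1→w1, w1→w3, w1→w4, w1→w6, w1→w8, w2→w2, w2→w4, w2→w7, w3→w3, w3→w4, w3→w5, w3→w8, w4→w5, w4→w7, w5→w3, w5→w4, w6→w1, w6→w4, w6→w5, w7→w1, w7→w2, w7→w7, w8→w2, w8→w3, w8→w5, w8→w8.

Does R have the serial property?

Yes

Serial: yes — every world has a successor (e.g. w1 R w1).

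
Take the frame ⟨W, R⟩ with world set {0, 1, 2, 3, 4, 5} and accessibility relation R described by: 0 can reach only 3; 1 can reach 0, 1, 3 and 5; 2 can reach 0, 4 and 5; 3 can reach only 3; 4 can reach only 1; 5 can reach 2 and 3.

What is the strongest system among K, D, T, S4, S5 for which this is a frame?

Serial (axiom D): yes — every world has a successor (e.g. 0 R 3).
Reflexive (axiom T): no — 0 is not related to itself.
Transitive (axiom 4): no — 1 R 5 and 5 R 2, but not 1 R 2.
Euclidean (axiom 5): no — 1 R 0 and 1 R 5, but not 0 R 5.
So F validates K, D; T would additionally require R to be reflexive. The strongest is D.

D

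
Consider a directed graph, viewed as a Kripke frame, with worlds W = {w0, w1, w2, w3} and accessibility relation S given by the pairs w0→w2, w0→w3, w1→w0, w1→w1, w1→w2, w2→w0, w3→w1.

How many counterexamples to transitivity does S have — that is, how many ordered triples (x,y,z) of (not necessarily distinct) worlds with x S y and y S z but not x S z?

Enumerating: (w0,w2,w0), (w0,w3,w1), (w1,w0,w3), (w2,w0,w2), (w2,w0,w3), (w3,w1,w0), (w3,w1,w2).

7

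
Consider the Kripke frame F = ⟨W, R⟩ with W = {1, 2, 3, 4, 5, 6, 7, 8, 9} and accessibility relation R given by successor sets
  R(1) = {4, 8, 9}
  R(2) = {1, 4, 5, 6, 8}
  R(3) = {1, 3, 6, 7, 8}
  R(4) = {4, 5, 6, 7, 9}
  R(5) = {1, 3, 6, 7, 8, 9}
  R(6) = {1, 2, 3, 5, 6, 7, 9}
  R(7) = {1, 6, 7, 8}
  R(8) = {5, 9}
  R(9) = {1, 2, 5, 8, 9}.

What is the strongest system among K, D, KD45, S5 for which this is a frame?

D

Serial (axiom D): yes — every world has a successor (e.g. 1 R 4).
Euclidean (axiom 5): no — 1 R 4 and 1 R 8, but not 4 R 8.
Transitive (axiom 4): no — 1 R 4 and 4 R 5, but not 1 R 5.
Reflexive (axiom T): no — 1 is not related to itself.
So F validates K, D; KD45 would additionally require R to be Euclidean and transitive. The strongest is D.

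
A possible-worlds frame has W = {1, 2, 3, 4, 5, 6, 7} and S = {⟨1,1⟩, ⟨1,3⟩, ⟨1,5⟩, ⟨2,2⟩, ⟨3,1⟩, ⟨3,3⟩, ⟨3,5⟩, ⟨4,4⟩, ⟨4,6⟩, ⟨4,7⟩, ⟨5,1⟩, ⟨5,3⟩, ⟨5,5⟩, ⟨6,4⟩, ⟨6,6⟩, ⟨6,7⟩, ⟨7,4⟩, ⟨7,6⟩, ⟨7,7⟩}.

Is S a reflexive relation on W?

Yes

Reflexive: yes — every world is S-related to itself.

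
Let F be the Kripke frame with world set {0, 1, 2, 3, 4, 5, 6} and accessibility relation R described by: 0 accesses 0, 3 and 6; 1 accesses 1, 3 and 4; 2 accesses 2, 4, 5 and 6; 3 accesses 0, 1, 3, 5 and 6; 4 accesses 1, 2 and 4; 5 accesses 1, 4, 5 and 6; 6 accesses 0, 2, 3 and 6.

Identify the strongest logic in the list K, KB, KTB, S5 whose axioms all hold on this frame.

Symmetric (axiom B): no — 2 R 5 but not 5 R 2.
Reflexive (axiom T): yes — every world is R-related to itself.
Euclidean (axiom 5): no — 1 R 3 and 1 R 4, but not 3 R 4.
So F validates K; KB would additionally require R to be symmetric. The strongest is K.

K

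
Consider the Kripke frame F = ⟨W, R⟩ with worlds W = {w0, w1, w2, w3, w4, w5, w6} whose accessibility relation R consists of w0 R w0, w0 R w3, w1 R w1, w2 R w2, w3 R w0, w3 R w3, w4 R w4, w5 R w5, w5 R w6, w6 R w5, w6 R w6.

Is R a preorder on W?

Reflexive: yes — every world is R-related to itself.
Transitive: yes — every two-step R-path is closed by a direct edge.
So R is a preorder.

Yes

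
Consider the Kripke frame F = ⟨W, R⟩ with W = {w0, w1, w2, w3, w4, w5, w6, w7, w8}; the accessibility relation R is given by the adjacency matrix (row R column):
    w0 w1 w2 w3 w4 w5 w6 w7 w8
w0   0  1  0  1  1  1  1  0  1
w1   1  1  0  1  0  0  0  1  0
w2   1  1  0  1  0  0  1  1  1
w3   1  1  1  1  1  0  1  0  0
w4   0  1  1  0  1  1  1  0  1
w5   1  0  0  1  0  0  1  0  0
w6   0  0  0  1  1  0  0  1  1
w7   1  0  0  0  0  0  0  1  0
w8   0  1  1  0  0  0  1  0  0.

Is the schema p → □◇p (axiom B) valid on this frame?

By correspondence theory, B is valid on a frame iff R is symmetric.
Symmetric: no — w0 R w4 but not w4 R w0.

No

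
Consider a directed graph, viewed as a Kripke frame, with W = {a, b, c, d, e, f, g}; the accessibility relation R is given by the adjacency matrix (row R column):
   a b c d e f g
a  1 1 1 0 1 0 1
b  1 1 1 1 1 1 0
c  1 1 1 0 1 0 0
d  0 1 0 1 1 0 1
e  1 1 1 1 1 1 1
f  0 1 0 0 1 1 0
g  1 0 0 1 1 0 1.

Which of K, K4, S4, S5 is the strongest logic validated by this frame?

Transitive (axiom 4): no — a R b and b R d, but not a R d.
Reflexive (axiom T): yes — every world is R-related to itself.
Euclidean (axiom 5): no — a R b and a R g, but not b R g.
So F validates K; K4 would additionally require R to be transitive. The strongest is K.

K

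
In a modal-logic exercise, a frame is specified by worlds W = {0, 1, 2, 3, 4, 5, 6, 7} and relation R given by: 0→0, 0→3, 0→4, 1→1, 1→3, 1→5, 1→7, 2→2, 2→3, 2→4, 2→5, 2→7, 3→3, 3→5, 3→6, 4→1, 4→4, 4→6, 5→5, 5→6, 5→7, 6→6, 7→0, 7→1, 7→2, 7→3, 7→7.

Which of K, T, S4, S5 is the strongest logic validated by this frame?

Reflexive (axiom T): yes — every world is R-related to itself.
Transitive (axiom 4): no — 0 R 3 and 3 R 5, but not 0 R 5.
Euclidean (axiom 5): no — 0 R 3 and 0 R 4, but not 3 R 4.
So F validates K, T; S4 would additionally require R to be transitive. The strongest is T.

T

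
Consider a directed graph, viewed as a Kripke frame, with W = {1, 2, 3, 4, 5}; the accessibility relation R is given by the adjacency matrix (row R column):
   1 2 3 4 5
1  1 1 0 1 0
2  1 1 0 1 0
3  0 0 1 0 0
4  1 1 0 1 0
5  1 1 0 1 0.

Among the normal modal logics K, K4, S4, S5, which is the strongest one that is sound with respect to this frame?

K4

Transitive (axiom 4): yes — every two-step R-path is closed by a direct edge.
Reflexive (axiom T): no — 5 is not related to itself.
Euclidean (axiom 5): yes — any two successors of a common world are R-related.
So F validates K, K4; S4 would additionally require R to be reflexive. The strongest is K4.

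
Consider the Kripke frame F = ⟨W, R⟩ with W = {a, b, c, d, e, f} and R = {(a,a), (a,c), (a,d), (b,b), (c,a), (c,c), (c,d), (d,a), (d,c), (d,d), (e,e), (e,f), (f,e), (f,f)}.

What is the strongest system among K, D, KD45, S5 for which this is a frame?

Serial (axiom D): yes — every world has a successor (e.g. a R a).
Euclidean (axiom 5): yes — any two successors of a common world are R-related.
Transitive (axiom 4): yes — every two-step R-path is closed by a direct edge.
Reflexive (axiom T): yes — every world is R-related to itself.
So F validates K, D, KD45, S5. The strongest is S5.

S5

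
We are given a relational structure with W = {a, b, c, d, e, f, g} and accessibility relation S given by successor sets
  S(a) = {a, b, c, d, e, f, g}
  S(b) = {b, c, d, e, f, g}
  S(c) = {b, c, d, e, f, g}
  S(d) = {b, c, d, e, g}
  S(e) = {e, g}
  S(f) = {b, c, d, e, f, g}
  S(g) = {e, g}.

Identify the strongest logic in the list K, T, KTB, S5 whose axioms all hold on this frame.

Reflexive (axiom T): yes — every world is S-related to itself.
Symmetric (axiom B): no — a S b but not b S a.
Euclidean (axiom 5): no — a S d and a S f, but not d S f.
So F validates K, T; KTB would additionally require S to be symmetric. The strongest is T.

T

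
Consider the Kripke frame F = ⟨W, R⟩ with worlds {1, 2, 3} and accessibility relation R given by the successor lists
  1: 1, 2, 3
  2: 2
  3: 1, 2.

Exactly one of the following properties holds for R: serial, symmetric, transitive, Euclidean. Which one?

Serial: yes — every world has a successor (e.g. 1 R 1).
Symmetric: no — 1 R 2 but not 2 R 1.
Transitive: no — 3 R 1 and 1 R 3, but not 3 R 3.
Euclidean: no — 1 R 2 and 1 R 3, but not 2 R 3.
Only serial holds.

serial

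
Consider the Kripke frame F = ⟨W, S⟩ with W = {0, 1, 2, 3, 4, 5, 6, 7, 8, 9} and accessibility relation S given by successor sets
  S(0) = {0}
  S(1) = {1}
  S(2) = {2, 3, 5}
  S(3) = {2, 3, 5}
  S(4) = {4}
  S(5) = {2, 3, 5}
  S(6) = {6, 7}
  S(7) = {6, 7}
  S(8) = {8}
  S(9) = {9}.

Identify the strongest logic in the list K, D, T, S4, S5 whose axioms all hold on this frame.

Serial (axiom D): yes — every world has a successor (e.g. 0 S 0).
Reflexive (axiom T): yes — every world is S-related to itself.
Transitive (axiom 4): yes — every two-step S-path is closed by a direct edge.
Euclidean (axiom 5): yes — any two successors of a common world are S-related.
So F validates K, D, T, S4, S5. The strongest is S5.

S5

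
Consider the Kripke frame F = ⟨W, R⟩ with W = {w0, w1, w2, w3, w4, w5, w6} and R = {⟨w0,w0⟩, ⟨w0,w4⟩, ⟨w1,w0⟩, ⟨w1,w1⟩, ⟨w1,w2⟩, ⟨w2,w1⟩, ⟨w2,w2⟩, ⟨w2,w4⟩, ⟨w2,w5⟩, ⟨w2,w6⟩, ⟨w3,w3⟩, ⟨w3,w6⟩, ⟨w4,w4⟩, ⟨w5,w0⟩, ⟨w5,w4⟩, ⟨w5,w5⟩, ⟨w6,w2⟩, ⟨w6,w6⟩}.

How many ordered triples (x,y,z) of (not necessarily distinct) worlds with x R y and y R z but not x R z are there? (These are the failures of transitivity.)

Enumerating: (w1,w0,w4), (w1,w2,w4), (w1,w2,w5), (w1,w2,w6), (w2,w1,w0), (w2,w5,w0), (w3,w6,w2), (w6,w2,w1), (w6,w2,w4), (w6,w2,w5).

10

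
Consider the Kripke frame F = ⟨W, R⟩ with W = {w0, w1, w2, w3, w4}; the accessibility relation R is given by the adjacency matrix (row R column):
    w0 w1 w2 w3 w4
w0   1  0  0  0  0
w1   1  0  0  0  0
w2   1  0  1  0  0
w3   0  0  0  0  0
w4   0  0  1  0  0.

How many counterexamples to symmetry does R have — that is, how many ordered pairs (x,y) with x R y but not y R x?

3

Enumerating: (w1,w0), (w2,w0), (w4,w2).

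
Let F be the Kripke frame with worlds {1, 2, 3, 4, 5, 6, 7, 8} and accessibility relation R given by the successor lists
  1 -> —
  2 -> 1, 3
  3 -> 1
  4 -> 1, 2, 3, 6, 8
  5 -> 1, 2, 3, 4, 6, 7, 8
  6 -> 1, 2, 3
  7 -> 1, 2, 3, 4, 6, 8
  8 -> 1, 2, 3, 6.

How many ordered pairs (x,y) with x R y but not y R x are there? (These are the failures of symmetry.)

Enumerating: (2,1), (2,3), (3,1), (4,1), (4,2), (4,3), (4,6), (4,8), (5,1), (5,2), (5,3), (5,4), … and 16 more.
Total: 28.

28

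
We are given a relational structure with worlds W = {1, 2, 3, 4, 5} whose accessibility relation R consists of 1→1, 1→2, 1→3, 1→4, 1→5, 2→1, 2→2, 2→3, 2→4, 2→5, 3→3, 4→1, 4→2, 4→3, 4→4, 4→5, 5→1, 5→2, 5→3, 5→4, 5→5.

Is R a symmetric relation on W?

No

Symmetric: no — 1 R 3 but not 3 R 1.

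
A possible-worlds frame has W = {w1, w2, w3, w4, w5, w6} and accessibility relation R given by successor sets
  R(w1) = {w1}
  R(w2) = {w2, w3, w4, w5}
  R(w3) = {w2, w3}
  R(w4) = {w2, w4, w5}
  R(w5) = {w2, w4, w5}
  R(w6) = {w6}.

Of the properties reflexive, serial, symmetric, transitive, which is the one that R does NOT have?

transitive

Reflexive: yes — every world is R-related to itself.
Serial: yes — every world has a successor (e.g. w1 R w1).
Symmetric: yes — every pair in R has its reverse in R.
Transitive: no — w3 R w2 and w2 R w4, but not w3 R w4.
Only transitive fails.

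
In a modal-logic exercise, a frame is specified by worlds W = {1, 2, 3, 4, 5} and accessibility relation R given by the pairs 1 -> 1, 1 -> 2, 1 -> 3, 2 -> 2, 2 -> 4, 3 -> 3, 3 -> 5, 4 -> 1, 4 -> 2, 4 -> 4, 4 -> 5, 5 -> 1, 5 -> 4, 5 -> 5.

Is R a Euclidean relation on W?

No

Euclidean: no — 1 R 2 and 1 R 3, but not 2 R 3.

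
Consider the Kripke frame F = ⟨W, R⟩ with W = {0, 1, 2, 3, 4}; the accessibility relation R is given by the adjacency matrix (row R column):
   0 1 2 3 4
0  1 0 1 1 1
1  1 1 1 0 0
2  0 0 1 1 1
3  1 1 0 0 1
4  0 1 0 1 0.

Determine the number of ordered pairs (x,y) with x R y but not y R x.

8

Enumerating: (0,2), (0,4), (1,0), (1,2), (2,3), (2,4), (3,1), (4,1).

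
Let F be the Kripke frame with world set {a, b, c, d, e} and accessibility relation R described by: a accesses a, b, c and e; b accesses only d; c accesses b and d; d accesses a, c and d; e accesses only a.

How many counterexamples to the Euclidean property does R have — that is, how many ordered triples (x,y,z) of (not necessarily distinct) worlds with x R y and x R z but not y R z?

15

Enumerating: (a,b,a), (a,b,b), (a,b,c), (a,b,e), (a,c,a), (a,c,c), (a,c,e), (a,e,b), (a,e,c), (a,e,e), (c,b,b), (c,d,b), (d,a,d), (d,c,a), (d,c,c).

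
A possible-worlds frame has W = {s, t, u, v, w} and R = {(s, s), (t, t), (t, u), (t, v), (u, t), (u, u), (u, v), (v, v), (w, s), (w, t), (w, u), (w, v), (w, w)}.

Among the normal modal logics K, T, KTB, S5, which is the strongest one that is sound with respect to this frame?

Reflexive (axiom T): yes — every world is R-related to itself.
Symmetric (axiom B): no — t R v but not v R t.
Euclidean (axiom 5): no — t R v and t R u, but not v R u.
So F validates K, T; KTB would additionally require R to be symmetric. The strongest is T.

T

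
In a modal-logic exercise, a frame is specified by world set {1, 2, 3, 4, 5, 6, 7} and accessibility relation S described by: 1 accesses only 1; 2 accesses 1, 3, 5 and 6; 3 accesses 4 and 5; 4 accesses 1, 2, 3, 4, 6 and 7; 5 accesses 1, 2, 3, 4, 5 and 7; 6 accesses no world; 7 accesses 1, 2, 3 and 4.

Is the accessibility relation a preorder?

Reflexive: no — 2 is not related to itself.
Transitive: no — 2 S 3 and 3 S 4, but not 2 S 4.
So S is not a preorder.

No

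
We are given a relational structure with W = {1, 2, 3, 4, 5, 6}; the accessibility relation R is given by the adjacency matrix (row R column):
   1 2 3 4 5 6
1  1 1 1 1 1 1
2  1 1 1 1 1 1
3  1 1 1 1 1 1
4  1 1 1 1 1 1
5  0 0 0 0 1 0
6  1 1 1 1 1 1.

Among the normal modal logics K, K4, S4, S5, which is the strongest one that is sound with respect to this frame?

S4

Transitive (axiom 4): yes — every two-step R-path is closed by a direct edge.
Reflexive (axiom T): yes — every world is R-related to itself.
Euclidean (axiom 5): no — 1 R 5 and 1 R 2, but not 5 R 2.
So F validates K, K4, S4; S5 would additionally require R to be Euclidean. The strongest is S4.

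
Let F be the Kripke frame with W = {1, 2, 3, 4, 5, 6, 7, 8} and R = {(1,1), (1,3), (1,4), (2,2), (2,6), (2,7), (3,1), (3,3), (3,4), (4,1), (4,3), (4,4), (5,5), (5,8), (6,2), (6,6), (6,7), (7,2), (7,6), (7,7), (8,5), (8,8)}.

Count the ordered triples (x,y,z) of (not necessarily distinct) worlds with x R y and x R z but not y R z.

R is Euclidean; there are no such tuples.

0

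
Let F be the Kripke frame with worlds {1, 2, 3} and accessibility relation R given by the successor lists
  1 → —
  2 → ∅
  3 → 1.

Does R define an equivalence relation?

Reflexive: no — 1 is not related to itself.
Symmetric: no — 3 R 1 but not 1 R 3.
Transitive: yes — every two-step R-path is closed by a direct edge.
So R is not an equivalence relation.

No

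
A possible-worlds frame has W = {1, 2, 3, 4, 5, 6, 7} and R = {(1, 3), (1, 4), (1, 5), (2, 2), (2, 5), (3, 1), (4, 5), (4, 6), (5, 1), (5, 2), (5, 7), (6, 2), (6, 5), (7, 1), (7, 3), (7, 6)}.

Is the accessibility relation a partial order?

No

Reflexive: no — 1 is not related to itself.
Transitive: no — 1 R 4 and 4 R 6, but not 1 R 6.
Antisymmetric: no — 1 R 3 and 3 R 1 with 1 ≠ 3.
So R is not a partial order.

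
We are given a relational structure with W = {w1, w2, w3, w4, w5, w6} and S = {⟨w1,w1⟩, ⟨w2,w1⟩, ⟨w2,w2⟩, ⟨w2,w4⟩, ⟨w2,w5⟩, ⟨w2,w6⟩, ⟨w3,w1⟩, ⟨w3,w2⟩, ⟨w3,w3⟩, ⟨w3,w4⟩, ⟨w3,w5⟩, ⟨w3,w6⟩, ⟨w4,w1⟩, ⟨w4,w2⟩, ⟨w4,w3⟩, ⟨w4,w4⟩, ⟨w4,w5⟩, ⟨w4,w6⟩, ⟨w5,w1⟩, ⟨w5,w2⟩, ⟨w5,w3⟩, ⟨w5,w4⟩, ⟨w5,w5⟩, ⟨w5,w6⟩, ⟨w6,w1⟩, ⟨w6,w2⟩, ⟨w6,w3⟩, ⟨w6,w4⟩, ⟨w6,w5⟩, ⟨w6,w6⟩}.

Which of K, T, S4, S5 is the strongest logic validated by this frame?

T

Reflexive (axiom T): yes — every world is S-related to itself.
Transitive (axiom 4): no — w2 S w4 and w4 S w3, but not w2 S w3.
Euclidean (axiom 5): no — w2 S w1 and w2 S w4, but not w1 S w4.
So F validates K, T; S4 would additionally require S to be transitive. The strongest is T.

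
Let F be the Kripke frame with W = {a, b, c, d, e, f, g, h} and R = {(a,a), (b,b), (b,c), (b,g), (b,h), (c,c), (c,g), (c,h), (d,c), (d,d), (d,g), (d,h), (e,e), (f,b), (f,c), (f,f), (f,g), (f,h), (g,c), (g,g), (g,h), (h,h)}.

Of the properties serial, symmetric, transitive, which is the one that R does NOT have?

Serial: yes — every world has a successor (e.g. a R a).
Symmetric: no — b R c but not c R b.
Transitive: yes — every two-step R-path is closed by a direct edge.
Only symmetric fails.

symmetric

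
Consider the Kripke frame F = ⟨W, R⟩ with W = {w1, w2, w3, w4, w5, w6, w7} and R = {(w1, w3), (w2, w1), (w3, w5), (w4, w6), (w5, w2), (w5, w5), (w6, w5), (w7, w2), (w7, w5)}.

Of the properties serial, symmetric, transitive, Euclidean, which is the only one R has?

serial

Serial: yes — every world has a successor (e.g. w1 R w3).
Symmetric: no — w1 R w3 but not w3 R w1.
Transitive: no — w1 R w3 and w3 R w5, but not w1 R w5.
Euclidean: no — w7 R w2 and w7 R w5, but not w2 R w5.
Only serial holds.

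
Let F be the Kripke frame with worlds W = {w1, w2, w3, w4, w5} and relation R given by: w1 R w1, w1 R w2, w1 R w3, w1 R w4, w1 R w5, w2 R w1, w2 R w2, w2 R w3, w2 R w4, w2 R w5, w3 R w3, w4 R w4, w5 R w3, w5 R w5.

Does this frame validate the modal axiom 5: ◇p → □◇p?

The schema 5 characterises exactly the Euclidean frames.
Euclidean: no — w1 R w3 and w1 R w2, but not w3 R w2.

No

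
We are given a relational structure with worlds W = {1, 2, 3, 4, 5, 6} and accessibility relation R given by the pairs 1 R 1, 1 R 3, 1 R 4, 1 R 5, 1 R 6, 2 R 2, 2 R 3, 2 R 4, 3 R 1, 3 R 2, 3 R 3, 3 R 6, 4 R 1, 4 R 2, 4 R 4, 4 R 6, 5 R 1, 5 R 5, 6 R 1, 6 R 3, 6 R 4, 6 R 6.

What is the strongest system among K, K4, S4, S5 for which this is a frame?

K

Transitive (axiom 4): no — 1 R 3 and 3 R 2, but not 1 R 2.
Reflexive (axiom T): yes — every world is R-related to itself.
Euclidean (axiom 5): no — 1 R 3 and 1 R 4, but not 3 R 4.
So F validates K; K4 would additionally require R to be transitive. The strongest is K.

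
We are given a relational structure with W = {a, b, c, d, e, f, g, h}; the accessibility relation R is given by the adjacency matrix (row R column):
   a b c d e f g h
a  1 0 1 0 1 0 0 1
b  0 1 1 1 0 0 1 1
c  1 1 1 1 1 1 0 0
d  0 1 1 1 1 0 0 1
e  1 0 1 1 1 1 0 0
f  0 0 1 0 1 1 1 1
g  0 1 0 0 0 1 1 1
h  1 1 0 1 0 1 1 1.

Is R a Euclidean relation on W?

Euclidean: no — a R c and a R h, but not c R h.

No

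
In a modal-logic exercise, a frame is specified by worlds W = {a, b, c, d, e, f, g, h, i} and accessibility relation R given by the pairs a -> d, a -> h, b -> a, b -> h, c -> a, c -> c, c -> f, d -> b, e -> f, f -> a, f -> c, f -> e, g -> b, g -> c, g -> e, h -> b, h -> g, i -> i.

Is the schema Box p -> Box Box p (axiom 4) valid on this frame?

By correspondence theory, 4 is valid on a frame iff R is transitive.
Transitive: no — a R d and d R b, but not a R b.

No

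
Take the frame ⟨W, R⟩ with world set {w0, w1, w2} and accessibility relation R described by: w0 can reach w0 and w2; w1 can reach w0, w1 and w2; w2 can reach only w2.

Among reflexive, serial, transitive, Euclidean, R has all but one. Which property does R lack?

Euclidean

Reflexive: yes — every world is R-related to itself.
Serial: yes — every world has a successor (e.g. w0 R w0).
Transitive: yes — every two-step R-path is closed by a direct edge.
Euclidean: no — w1 R w2 and w1 R w0, but not w2 R w0.
Only Euclidean fails.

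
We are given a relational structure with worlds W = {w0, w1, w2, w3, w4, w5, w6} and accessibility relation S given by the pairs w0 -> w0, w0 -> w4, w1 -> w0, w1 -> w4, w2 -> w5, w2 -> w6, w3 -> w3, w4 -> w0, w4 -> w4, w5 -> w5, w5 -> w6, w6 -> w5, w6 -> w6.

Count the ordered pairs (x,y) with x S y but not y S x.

Enumerating: (w1,w0), (w1,w4), (w2,w5), (w2,w6).

4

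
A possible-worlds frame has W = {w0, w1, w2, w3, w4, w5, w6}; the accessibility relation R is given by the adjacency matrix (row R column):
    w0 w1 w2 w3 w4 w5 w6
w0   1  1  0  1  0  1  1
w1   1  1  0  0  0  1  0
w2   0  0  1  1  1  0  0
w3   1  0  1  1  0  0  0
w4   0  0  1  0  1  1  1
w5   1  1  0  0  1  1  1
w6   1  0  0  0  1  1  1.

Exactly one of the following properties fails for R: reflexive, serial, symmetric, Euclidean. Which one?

Euclidean

Reflexive: yes — every world is R-related to itself.
Serial: yes — every world has a successor (e.g. w0 R w0).
Symmetric: yes — every pair in R has its reverse in R.
Euclidean: no — w0 R w1 and w0 R w3, but not w1 R w3.
Only Euclidean fails.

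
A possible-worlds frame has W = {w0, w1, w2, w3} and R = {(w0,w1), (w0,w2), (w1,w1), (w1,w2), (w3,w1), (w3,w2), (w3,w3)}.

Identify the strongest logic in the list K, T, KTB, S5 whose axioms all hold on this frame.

K

Reflexive (axiom T): no — w0 is not related to itself.
Symmetric (axiom B): no — w0 R w1 but not w1 R w0.
Euclidean (axiom 5): no — w0 R w2 and w0 R w1, but not w2 R w1.
So F validates K; T would additionally require R to be reflexive. The strongest is K.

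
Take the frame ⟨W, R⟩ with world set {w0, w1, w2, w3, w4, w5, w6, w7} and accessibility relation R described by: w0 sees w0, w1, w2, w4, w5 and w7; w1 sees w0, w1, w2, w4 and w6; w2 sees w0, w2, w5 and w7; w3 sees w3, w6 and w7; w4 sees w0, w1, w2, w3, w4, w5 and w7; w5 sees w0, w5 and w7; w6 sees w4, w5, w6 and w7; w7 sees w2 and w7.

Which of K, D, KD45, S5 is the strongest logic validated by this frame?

D

Serial (axiom D): yes — every world has a successor (e.g. w0 R w0).
Euclidean (axiom 5): no — w0 R w1 and w0 R w5, but not w1 R w5.
Transitive (axiom 4): no — w0 R w1 and w1 R w6, but not w0 R w6.
Reflexive (axiom T): yes — every world is R-related to itself.
So F validates K, D; KD45 would additionally require R to be Euclidean and transitive. The strongest is D.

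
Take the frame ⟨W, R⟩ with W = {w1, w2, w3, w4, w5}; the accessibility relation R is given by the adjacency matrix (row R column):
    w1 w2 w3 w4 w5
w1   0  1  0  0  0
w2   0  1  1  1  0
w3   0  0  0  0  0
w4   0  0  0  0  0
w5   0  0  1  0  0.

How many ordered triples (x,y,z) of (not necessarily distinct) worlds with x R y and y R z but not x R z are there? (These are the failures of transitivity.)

2

Enumerating: (w1,w2,w3), (w1,w2,w4).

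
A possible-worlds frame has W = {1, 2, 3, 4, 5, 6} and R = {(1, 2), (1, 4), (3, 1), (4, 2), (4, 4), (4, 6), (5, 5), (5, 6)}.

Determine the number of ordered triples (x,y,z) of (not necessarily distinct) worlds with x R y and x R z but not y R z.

Enumerating: (1,2,2), (1,2,4), (3,1,1), (4,2,2), (4,2,4), (4,2,6), (4,6,2), (4,6,4), (4,6,6), (5,6,5), (5,6,6).

11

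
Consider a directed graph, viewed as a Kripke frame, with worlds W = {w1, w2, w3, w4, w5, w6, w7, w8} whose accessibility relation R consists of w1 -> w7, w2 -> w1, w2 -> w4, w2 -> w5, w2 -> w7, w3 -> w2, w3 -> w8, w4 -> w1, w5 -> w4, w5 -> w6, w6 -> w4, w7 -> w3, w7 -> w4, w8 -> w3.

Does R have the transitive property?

Transitive: no — w1 R w7 and w7 R w3, but not w1 R w3.

No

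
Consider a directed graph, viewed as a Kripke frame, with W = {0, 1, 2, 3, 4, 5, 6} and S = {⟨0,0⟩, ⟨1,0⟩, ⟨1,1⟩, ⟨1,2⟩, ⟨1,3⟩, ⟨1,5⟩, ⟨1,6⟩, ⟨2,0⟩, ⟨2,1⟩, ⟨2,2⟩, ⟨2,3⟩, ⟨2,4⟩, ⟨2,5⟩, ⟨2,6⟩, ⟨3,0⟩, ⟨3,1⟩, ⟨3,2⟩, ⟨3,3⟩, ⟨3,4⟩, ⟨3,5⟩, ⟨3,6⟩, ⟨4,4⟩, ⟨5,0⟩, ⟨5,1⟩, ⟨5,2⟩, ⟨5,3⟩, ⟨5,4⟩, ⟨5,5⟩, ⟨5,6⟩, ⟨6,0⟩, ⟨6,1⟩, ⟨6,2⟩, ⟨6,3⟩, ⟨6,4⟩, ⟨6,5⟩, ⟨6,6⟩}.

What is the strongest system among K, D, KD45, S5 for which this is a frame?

Serial (axiom D): yes — every world has a successor (e.g. 0 S 0).
Euclidean (axiom 5): no — 1 S 0 and 1 S 2, but not 0 S 2.
Transitive (axiom 4): no — 1 S 2 and 2 S 4, but not 1 S 4.
Reflexive (axiom T): yes — every world is S-related to itself.
So F validates K, D; KD45 would additionally require S to be Euclidean and transitive. The strongest is D.

D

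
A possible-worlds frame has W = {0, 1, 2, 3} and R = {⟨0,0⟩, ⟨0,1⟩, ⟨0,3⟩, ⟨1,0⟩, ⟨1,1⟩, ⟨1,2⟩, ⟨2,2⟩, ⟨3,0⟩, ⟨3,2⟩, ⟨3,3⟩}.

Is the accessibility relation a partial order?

No

Reflexive: yes — every world is R-related to itself.
Transitive: no — 0 R 1 and 1 R 2, but not 0 R 2.
Antisymmetric: no — 0 R 1 and 1 R 0 with 0 ≠ 1.
So R is not a partial order.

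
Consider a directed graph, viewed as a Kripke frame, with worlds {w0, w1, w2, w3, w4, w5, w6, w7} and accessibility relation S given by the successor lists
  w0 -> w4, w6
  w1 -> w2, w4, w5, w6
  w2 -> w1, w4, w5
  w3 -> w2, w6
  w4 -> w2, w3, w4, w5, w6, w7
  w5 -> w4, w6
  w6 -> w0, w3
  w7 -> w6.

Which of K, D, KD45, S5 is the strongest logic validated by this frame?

Serial (axiom D): yes — every world has a successor (e.g. w0 S w4).
Euclidean (axiom 5): no — w0 S w6 and w0 S w4, but not w6 S w4.
Transitive (axiom 4): no — w0 S w4 and w4 S w2, but not w0 S w2.
Reflexive (axiom T): no — w0 is not related to itself.
So F validates K, D; KD45 would additionally require S to be Euclidean and transitive. The strongest is D.

D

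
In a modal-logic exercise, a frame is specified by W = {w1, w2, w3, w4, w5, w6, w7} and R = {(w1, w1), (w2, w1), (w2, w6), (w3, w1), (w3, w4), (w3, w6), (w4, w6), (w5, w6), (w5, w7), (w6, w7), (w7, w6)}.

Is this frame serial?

Serial: yes — every world has a successor (e.g. w1 R w1).

Yes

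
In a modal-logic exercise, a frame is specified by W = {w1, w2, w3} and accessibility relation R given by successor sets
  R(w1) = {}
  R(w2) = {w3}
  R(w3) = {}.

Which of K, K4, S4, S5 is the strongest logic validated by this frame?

K4

Transitive (axiom 4): yes — every two-step R-path is closed by a direct edge.
Reflexive (axiom T): no — w1 is not related to itself.
Euclidean (axiom 5): no — w2 R w3 and w2 R w3, but not w3 R w3.
So F validates K, K4; S4 would additionally require R to be reflexive. The strongest is K4.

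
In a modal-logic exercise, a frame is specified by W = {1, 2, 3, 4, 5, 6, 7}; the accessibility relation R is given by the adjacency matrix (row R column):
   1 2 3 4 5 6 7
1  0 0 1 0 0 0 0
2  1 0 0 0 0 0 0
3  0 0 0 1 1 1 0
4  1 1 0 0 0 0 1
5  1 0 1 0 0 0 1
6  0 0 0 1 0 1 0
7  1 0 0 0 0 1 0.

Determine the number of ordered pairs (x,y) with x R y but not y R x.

Enumerating: (1,3), (2,1), (3,4), (3,6), (4,1), (4,2), (4,7), (5,1), (5,7), (6,4), (7,1), (7,6).

12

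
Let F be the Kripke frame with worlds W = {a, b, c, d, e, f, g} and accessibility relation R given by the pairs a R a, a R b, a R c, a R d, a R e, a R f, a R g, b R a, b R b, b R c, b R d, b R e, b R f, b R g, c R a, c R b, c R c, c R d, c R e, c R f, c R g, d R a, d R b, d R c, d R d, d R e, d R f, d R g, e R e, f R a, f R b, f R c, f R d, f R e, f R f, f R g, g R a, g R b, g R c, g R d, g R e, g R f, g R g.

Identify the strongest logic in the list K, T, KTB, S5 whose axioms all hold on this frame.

T

Reflexive (axiom T): yes — every world is R-related to itself.
Symmetric (axiom B): no — a R e but not e R a.
Euclidean (axiom 5): no — a R e and a R b, but not e R b.
So F validates K, T; KTB would additionally require R to be symmetric. The strongest is T.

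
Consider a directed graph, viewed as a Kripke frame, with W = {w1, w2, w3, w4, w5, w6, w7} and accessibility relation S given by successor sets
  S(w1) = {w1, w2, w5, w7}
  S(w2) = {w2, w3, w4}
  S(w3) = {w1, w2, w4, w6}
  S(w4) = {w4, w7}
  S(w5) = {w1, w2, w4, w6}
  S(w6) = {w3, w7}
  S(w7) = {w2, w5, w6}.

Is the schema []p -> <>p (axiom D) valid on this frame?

The schema D characterises exactly the serial frames.
Serial: yes — every world has a successor (e.g. w1 S w1).

Yes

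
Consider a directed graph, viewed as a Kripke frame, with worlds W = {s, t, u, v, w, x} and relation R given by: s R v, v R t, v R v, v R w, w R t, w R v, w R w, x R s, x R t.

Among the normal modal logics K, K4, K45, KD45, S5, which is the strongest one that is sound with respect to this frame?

K

Transitive (axiom 4): no — s R v and v R t, but not s R t.
Euclidean (axiom 5): no — v R t and v R w, but not t R w.
Serial (axiom D): no — t has no R-successor.
Reflexive (axiom T): no — s is not related to itself.
So F validates K; K4 would additionally require R to be transitive. The strongest is K.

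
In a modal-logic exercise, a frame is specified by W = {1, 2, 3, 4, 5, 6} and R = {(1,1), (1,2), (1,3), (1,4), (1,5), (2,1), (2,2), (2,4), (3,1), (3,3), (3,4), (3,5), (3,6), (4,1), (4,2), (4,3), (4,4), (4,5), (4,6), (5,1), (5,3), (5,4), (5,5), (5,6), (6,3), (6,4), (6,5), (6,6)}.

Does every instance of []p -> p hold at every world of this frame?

Yes

Axiom T corresponds to the accessibility relation being reflexive.
Reflexive: yes — every world is R-related to itself.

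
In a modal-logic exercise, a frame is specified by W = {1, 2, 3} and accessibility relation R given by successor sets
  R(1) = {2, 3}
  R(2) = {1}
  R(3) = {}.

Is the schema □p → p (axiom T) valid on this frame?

No

By correspondence theory, T is valid on a frame iff R is reflexive.
Reflexive: no — 1 is not related to itself.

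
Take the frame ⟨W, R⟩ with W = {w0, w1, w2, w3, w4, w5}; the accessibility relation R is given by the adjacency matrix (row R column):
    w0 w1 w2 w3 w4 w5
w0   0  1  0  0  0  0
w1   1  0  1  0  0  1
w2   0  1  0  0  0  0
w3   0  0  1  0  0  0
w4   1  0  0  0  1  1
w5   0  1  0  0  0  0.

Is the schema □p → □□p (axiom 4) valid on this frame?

No

Axiom 4 corresponds to the accessibility relation being transitive.
Transitive: no — w0 R w1 and w1 R w2, but not w0 R w2.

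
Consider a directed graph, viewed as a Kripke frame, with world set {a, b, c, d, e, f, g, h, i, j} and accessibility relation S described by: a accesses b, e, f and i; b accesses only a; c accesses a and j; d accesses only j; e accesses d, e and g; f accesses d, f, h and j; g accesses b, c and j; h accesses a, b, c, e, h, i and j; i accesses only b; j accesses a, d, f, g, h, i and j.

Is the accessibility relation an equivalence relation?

Reflexive: no — a is not related to itself.
Symmetric: no — a S e but not e S a.
Transitive: no — a S e and e S d, but not a S d.
So S is not an equivalence relation.

No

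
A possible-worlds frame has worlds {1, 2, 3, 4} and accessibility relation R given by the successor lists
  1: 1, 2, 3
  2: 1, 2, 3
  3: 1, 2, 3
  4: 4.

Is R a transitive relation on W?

Transitive: yes — every two-step R-path is closed by a direct edge.

Yes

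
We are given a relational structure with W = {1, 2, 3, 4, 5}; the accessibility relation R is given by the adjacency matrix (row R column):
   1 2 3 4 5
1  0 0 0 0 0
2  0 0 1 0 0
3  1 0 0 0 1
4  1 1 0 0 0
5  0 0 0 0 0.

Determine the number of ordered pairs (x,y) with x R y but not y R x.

Enumerating: (2,3), (3,1), (3,5), (4,1), (4,2).

5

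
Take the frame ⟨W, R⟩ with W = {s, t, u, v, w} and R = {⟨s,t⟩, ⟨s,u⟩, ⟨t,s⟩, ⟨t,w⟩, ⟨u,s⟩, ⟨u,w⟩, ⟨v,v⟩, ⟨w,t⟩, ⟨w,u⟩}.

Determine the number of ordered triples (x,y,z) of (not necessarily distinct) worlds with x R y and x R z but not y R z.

16

Enumerating: (s,t,t), (s,t,u), (s,u,t), (s,u,u), (t,s,s), (t,s,w), (t,w,s), (t,w,w), (u,s,s), (u,s,w), (u,w,s), (u,w,w), (w,t,t), (w,t,u), (w,u,t), (w,u,u).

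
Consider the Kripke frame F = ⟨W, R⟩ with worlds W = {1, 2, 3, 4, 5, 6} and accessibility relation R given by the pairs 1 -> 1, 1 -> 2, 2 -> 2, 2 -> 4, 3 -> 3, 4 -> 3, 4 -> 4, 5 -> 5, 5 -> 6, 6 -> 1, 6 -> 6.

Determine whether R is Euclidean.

No

Euclidean: no — 1 R 2 and 1 R 1, but not 2 R 1.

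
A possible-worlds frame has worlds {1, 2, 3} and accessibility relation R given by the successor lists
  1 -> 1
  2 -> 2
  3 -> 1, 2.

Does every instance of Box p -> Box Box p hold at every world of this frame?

Axiom 4 corresponds to the accessibility relation being transitive.
Transitive: yes — every two-step R-path is closed by a direct edge.

Yes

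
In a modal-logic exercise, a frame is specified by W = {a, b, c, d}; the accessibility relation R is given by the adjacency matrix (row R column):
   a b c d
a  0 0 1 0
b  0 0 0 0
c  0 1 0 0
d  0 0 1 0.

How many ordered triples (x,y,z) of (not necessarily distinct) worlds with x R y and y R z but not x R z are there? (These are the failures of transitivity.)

Enumerating: (a,c,b), (d,c,b).

2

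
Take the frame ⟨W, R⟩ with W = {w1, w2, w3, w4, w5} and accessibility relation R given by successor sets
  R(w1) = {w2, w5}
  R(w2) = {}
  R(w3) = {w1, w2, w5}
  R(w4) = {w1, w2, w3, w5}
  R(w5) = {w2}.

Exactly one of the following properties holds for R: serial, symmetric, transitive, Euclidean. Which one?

transitive

Serial: no — w2 has no R-successor.
Symmetric: no — w1 R w2 but not w2 R w1.
Transitive: yes — every two-step R-path is closed by a direct edge.
Euclidean: no — w1 R w2 and w1 R w5, but not w2 R w5.
Only transitive holds.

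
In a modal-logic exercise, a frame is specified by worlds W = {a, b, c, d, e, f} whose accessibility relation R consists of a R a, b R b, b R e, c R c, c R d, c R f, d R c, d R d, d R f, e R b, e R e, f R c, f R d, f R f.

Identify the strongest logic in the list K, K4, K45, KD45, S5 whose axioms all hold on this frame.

S5

Transitive (axiom 4): yes — every two-step R-path is closed by a direct edge.
Euclidean (axiom 5): yes — any two successors of a common world are R-related.
Serial (axiom D): yes — every world has a successor (e.g. a R a).
Reflexive (axiom T): yes — every world is R-related to itself.
So F validates K, K4, K45, KD45, S5. The strongest is S5.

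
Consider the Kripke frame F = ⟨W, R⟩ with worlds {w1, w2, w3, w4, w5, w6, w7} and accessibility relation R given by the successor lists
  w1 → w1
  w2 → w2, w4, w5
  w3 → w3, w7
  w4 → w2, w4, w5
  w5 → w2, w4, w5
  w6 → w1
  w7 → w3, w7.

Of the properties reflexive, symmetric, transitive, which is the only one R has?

Reflexive: no — w6 is not related to itself.
Symmetric: no — w6 R w1 but not w1 R w6.
Transitive: yes — every two-step R-path is closed by a direct edge.
Only transitive holds.

transitive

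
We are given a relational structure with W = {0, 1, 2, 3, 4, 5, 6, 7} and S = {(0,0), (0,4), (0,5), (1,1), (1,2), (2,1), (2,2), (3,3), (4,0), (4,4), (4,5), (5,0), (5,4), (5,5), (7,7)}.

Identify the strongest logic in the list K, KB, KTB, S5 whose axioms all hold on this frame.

KB

Symmetric (axiom B): yes — every pair in S has its reverse in S.
Reflexive (axiom T): no — 6 is not related to itself.
Euclidean (axiom 5): yes — any two successors of a common world are S-related.
So F validates K, KB; KTB would additionally require S to be reflexive. The strongest is KB.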